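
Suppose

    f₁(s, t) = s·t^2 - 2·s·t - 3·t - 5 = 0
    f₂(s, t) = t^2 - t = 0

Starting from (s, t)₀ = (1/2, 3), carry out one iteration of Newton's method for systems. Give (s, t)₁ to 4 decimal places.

At (1/2, 3): F = (-12.5000, 6.0000).
Jacobian J = [[t^2 - 2·t, 2·s·t - 2·s - 3], [0, 2·t - 1]].
At the point, J = [[3.0000, -1.0000], [0.0000, 5.0000]] (det J = 15.0000).
Solving J·Δ = −F gives Δ = (3.7667, -1.2000).
Then the next iterate is (s, t)₁ = (4.2667, 1.8000).

(4.2667, 1.8000)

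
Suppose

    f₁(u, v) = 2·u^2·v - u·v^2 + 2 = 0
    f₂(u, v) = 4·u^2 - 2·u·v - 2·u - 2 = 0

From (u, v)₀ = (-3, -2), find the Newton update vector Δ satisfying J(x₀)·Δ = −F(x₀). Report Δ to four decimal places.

At (-3, -2): F = (-22.0000, 28.0000).
Jacobian J = [[4·u·v - v^2, 2·u^2 - 2·u·v], [8·u - 2·v - 2, -2·u]].
At the point, J = [[20.0000, 6.0000], [-22.0000, 6.0000]] (det J = 252.0000).
Solving J·Δ = −F gives Δ = (1.1905, -0.3016).

(1.1905, -0.3016)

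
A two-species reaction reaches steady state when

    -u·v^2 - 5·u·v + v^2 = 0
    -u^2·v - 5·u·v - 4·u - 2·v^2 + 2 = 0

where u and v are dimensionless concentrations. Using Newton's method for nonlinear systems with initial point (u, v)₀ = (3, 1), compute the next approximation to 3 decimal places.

(1.222, 0.667)

At (3, 1): F = (-17.000, -36.000).
Jacobian J = [[-v^2 - 5·v, -2·u·v - 5·u + 2·v], [-2·u·v - 5·v - 4, -u^2 - 5·u - 4·v]].
At the point, J = [[-6.000, -19.000], [-15.000, -28.000]] (det J = -117.000).
Solving J·Δ = −F gives Δ = (-1.778, -0.333).
Then the next iterate is (u, v)₁ = (1.222, 0.667).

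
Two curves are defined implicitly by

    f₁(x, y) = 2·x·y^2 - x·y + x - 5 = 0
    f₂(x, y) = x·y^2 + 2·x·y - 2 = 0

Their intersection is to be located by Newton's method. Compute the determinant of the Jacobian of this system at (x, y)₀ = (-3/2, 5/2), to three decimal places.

36.375

J = [[2·y^2 - y + 1, 4·x·y - x], [y^2 + 2·y, 2·x·y + 2·x]].
At the point, J = [[11.000, -13.500], [11.250, -10.500]].
det J = 36.375.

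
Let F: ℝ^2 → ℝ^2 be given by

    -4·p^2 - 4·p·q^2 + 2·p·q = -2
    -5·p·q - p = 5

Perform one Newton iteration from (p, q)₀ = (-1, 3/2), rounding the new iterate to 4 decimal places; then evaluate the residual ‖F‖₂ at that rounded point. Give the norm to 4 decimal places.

At (-1, 3/2): F = (4.0000, 3.5000).
Jacobian J = [[-8·p - 4·q^2 + 2·q, -8·p·q + 2·p], [-5·q - 1, -5·p]].
At the point, J = [[2.0000, 10.0000], [-8.5000, 5.0000]] (det J = 95.0000).
Solving J·Δ = −F gives Δ = (0.1579, -0.4316).
Then the next iterate is (p, q)₁ = (-0.8421, 1.0684).
Re-evaluating at (-0.8421, 1.0684): F = (1.209027, 0.340598), so ‖F‖₂ = 1.2561.

1.2561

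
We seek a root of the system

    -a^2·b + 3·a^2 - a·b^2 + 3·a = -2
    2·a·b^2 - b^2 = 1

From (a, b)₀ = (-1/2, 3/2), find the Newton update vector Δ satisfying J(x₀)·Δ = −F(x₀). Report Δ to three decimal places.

(-4.556, -4.333)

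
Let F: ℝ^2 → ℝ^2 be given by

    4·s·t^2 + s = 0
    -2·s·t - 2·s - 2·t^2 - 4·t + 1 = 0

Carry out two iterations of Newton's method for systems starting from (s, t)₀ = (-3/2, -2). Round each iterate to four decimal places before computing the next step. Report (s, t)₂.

(0.0042, -2.2249)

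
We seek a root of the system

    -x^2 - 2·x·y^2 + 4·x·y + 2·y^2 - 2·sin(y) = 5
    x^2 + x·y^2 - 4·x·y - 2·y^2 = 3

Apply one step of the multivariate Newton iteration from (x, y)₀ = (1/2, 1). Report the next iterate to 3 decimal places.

At (1/2, 1): F = (-3.93294, -6.250).
Jacobian J = [[-2·x - 2·y^2 + 4·y, -4·x·y + 4·x + 4·y - 2·cos(y)], [2·x + y^2 - 4·y, 2·x·y - 4·x - 4·y]].
At the point, J = [[1.000, 2.91940], [-2.000, -5.000]] (det J = 0.83879).
Solving J·Δ = −F gives Δ = (-45.197, 16.829).
Then the next iterate is (x, y)₁ = (-44.697, 17.829).

(-44.697, 17.829)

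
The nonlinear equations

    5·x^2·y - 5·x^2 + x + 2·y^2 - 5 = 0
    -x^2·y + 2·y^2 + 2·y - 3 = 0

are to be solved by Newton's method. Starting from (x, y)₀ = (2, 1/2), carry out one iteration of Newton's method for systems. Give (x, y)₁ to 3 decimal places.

(0.250, 0.352)

At (2, 1/2): F = (-12.500, -3.500).
Jacobian J = [[10·x·y - 10·x + 1, 5·x^2 + 4·y], [-2·x·y, -x^2 + 4·y + 2]].
At the point, J = [[-9.000, 22.000], [-2.000, 0.000]] (det J = 44.000).
Solving J·Δ = −F gives Δ = (-1.750, -0.148).
Then the next iterate is (x, y)₁ = (0.250, 0.352).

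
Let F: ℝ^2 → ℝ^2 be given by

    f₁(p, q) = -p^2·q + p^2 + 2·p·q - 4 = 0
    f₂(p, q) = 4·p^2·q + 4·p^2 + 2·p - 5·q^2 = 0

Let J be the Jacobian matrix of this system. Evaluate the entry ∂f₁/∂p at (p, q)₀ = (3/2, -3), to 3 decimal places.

∂f₁/∂p = -2·p·q + 2·p + 2·q.
At (3/2, -3) this is 6.000.

6.000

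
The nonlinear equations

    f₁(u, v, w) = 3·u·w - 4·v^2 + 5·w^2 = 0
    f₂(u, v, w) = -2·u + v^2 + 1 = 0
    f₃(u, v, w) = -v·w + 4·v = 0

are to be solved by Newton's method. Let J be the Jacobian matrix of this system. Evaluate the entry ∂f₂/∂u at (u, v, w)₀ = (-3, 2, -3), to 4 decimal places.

-2.0000

∂f₂/∂u = -2.
At (-3, 2, -3) this is -2.0000.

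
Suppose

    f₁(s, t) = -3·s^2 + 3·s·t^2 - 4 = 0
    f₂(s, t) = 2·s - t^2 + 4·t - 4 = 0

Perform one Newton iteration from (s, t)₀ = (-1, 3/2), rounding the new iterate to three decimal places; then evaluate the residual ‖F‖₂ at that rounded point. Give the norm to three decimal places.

3.281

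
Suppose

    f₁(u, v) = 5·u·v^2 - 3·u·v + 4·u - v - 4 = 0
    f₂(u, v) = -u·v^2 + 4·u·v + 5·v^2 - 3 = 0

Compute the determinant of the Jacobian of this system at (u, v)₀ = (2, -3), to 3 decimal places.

-1987.000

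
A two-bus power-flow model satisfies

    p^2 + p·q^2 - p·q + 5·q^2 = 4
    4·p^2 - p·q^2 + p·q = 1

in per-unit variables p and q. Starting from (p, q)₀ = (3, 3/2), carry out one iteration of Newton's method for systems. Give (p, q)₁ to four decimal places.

(1.4894, 1.1046)

At (3, 3/2): F = (18.5000, 32.7500).
Jacobian J = [[2·p + q^2 - q, 2·p·q - p + 10·q], [8·p - q^2 + q, -2·p·q + p]].
At the point, J = [[6.7500, 21.0000], [23.2500, -6.0000]] (det J = -528.7500).
Solving J·Δ = −F gives Δ = (-1.5106, -0.3954).
Then the next iterate is (p, q)₁ = (1.4894, 1.1046).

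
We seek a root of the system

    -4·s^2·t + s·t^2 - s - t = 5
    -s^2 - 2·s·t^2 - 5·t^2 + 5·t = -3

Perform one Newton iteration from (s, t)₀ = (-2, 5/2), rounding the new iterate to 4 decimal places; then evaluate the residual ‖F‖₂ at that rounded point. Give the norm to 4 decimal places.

At (-2, 5/2): F = (-58.0000, 5.2500).
Jacobian J = [[-8·s·t + t^2 - 1, -4·s^2 + 2·s·t - 1], [-2·s - 2·t^2, -4·s·t - 10·t + 5]].
At the point, J = [[45.2500, -27.0000], [-8.5000, 0.0000]] (det J = -229.5000).
Solving J·Δ = −F gives Δ = (0.6176, -1.1130).
Then the next iterate is (s, t)₁ = (-1.3824, 1.3870).
Re-evaluating at (-1.3824, 1.3870): F = (-18.266411, 3.723962), so ‖F‖₂ = 18.6421.

18.6421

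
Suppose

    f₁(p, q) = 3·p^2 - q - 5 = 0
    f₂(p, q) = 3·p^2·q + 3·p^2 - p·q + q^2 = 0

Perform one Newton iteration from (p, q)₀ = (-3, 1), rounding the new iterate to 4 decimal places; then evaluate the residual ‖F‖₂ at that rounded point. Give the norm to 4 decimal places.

17.2330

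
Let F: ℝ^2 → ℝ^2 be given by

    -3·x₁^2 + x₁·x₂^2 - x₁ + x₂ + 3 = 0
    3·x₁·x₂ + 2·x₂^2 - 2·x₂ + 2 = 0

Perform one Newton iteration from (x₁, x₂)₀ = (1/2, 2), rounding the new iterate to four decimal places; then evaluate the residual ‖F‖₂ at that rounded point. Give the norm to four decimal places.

4.6931

At (1/2, 2): F = (5.7500, 9.0000).
Jacobian J = [[-6·x₁ + x₂^2 - 1, 2·x₁·x₂ + 1], [3·x₂, 3·x₁ + 4·x₂ - 2]].
At the point, J = [[0.0000, 3.0000], [6.0000, 7.5000]] (det J = -18.0000).
Solving J·Δ = −F gives Δ = (0.8958, -1.9167).
Then the next iterate is (x₁, x₂)₁ = (1.3958, 0.0833).
Re-evaluating at (1.3958, 0.0833): F = (-4.147588, 2.196088), so ‖F‖₂ = 4.6931.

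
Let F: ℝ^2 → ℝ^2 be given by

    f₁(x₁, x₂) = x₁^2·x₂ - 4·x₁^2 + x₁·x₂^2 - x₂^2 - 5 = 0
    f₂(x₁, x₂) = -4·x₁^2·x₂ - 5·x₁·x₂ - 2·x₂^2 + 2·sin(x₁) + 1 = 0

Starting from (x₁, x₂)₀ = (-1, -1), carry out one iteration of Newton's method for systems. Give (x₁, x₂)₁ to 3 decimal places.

(-0.356, -0.016)

At (-1, -1): F = (-12.000, -3.68294).
Jacobian J = [[2·x₁·x₂ - 8·x₁ + x₂^2, x₁^2 + 2·x₁·x₂ - 2·x₂], [-8·x₁·x₂ - 5·x₂ + 2·cos(x₁), -4·x₁^2 - 5·x₁ - 4·x₂]].
At the point, J = [[11.000, 5.000], [-1.91940, 5.000]] (det J = 64.59698).
Solving J·Δ = −F gives Δ = (0.644, 0.984).
Then the next iterate is (x₁, x₂)₁ = (-0.356, -0.016).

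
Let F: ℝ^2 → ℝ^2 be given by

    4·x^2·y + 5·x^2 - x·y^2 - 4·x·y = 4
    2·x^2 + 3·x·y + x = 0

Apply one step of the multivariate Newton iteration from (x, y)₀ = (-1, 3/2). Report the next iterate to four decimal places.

(-0.9024, 0.3822)

At (-1, 3/2): F = (15.2500, -3.5000).
Jacobian J = [[8·x·y + 10·x - y^2 - 4·y, 4·x^2 - 2·x·y - 4·x], [4·x + 3·y + 1, 3·x]].
At the point, J = [[-30.2500, 11.0000], [1.5000, -3.0000]] (det J = 74.2500).
Solving J·Δ = −F gives Δ = (0.0976, -1.1178).
Then the next iterate is (x, y)₁ = (-0.9024, 0.3822).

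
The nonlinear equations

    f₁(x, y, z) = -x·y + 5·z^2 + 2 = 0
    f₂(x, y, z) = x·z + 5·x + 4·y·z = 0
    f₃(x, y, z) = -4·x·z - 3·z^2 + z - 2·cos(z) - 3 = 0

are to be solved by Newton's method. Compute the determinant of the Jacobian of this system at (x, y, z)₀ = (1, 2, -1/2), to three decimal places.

J = [[-y, -x, 10·z], [z + 5, 4·z, x + 4·y], [-4·z, 0, -4·x - 6·z + 2·sin(z) + 1]].
At the point, J = [[-2.000, -1.000, -5.000], [4.500, -2.000, 9.000], [2.000, 0.000, -0.95885]].
det J = -46.150.

-46.150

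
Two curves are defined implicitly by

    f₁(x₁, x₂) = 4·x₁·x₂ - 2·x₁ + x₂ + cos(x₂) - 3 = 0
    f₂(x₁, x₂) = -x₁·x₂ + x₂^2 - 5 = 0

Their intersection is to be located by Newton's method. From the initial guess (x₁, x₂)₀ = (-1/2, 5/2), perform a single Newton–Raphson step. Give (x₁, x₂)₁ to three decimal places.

At (-1/2, 5/2): F = (-5.30114, 2.500).
Jacobian J = [[4·x₂ - 2, 4·x₁ - sin(x₂) + 1], [-x₂, -x₁ + 2·x₂]].
At the point, J = [[8.000, -1.59847], [-2.500, 5.500]] (det J = 40.00382).
Solving J·Δ = −F gives Δ = (0.629, -0.169).
Then the next iterate is (x₁, x₂)₁ = (0.129, 2.331).

(0.129, 2.331)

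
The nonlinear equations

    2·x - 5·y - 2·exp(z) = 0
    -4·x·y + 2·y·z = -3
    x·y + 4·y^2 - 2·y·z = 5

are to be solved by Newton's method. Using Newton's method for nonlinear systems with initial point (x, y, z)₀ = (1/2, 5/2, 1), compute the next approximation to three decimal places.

(-0.277, 1.144, -1.154)

At (1/2, 5/2, 1): F = (-16.93656, 3.000, 16.250).
Jacobian J = [[2, -5, -2·exp(z)], [-4·y, -4·x + 2·z, 2·y], [y, x + 8·y - 2·z, -2·y]].
At the point, J = [[2.000, -5.000, -5.43656], [-10.000, 0.000, 5.000], [2.500, 18.500, -5.000]] (det J = 1008.26428).
Solving J·Δ = −F gives Δ = (-0.777, -1.356, -2.154).
Then the next iterate is (x, y, z)₁ = (-0.277, 1.144, -1.154).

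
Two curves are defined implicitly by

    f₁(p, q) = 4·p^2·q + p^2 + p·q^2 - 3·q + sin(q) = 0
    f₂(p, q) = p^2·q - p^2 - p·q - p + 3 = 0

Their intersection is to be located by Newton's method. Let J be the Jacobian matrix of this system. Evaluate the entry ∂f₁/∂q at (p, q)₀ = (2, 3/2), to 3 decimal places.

∂f₁/∂q = 4·p^2 + 2·p·q + cos(q) - 3.
At (2, 3/2) this is 19.071.

19.071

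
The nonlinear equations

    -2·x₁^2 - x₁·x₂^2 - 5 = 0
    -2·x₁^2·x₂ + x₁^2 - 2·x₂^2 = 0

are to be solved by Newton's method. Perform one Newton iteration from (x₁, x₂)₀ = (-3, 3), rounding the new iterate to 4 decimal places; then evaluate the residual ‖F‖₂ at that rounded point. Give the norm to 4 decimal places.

At (-3, 3): F = (4.0000, -63.0000).
Jacobian J = [[-4·x₁ - x₂^2, -2·x₁·x₂], [-4·x₁·x₂ + 2·x₁, -2·x₁^2 - 4·x₂]].
At the point, J = [[3.0000, 18.0000], [30.0000, -30.0000]] (det J = -630.0000).
Solving J·Δ = −F gives Δ = (1.6095, -0.4905).
Then the next iterate is (x₁, x₂)₁ = (-1.3905, 2.5095).
Re-evaluating at (-1.3905, 2.5095): F = (-0.110181, -20.365878), so ‖F‖₂ = 20.3662.

20.3662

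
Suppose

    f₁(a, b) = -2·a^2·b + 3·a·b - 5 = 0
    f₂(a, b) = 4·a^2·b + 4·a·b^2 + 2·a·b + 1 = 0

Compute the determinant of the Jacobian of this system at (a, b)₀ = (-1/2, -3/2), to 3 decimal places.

-21.000

J = [[-4·a·b + 3·b, -2·a^2 + 3·a], [8·a·b + 4·b^2 + 2·b, 4·a^2 + 8·a·b + 2·a]].
At the point, J = [[-7.500, -2.000], [12.000, 6.000]].
det J = -21.000.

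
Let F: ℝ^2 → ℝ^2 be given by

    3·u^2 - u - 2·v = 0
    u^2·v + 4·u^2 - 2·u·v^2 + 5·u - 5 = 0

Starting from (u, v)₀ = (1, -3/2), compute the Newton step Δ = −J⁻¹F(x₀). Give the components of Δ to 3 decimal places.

(-0.674, 0.815)

At (1, -3/2): F = (5.000, -2.000).
Jacobian J = [[6·u - 1, -2], [2·u·v + 8·u - 2·v^2 + 5, u^2 - 4·u·v]].
At the point, J = [[5.000, -2.000], [5.500, 7.000]] (det J = 46.000).
Solving J·Δ = −F gives Δ = (-0.674, 0.815).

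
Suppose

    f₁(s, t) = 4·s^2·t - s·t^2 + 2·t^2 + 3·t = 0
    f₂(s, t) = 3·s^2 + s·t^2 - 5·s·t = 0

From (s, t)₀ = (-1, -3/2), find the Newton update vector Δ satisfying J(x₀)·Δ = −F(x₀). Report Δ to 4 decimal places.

At (-1, -3/2): F = (-3.7500, -6.7500).
Jacobian J = [[8·s·t - t^2, 4·s^2 - 2·s·t + 4·t + 3], [6·s + t^2 - 5·t, 2·s·t - 5·s]].
At the point, J = [[9.7500, -2.0000], [3.7500, 8.0000]] (det J = 85.5000).
Solving J·Δ = −F gives Δ = (0.5088, 0.6053).

(0.5088, 0.6053)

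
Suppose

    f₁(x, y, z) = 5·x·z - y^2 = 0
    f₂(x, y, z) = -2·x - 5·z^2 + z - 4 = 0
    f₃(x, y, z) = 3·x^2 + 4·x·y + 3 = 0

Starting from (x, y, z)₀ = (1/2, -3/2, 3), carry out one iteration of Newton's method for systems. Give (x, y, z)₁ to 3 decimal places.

At (1/2, -3/2, 3): F = (5.250, -47.000, 0.750).
Jacobian J = [[5·z, -2·y, 5·x], [-2, 0, -10·z + 1], [6·x + 4·y, 4·x, 0]].
At the point, J = [[15.000, 3.000, 2.500], [-2.000, 0.000, -29.000], [-3.000, 2.000, 0.000]] (det J = 1121.000).
Solving J·Δ = −F gives Δ = (-0.004, -0.381, -1.620).
Then the next iterate is (x, y, z)₁ = (0.496, -1.881, 1.380).

(0.496, -1.881, 1.380)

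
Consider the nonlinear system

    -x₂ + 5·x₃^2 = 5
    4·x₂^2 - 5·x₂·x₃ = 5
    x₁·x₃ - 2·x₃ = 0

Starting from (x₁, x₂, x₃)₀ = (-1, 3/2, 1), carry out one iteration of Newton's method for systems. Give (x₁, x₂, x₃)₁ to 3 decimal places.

At (-1, 3/2, 1): F = (-1.500, -3.500, -3.000).
Jacobian J = [[0, -1, 10·x₃], [0, 8·x₂ - 5·x₃, -5·x₂], [x₃, 0, x₁ - 2]].
At the point, J = [[0.000, -1.000, 10.000], [0.000, 7.000, -7.500], [1.000, 0.000, -3.000]] (det J = -62.500).
Solving J·Δ = −F gives Δ = (3.672, 0.740, 0.224).
Then the next iterate is (x₁, x₂, x₃)₁ = (2.672, 2.240, 1.224).

(2.672, 2.240, 1.224)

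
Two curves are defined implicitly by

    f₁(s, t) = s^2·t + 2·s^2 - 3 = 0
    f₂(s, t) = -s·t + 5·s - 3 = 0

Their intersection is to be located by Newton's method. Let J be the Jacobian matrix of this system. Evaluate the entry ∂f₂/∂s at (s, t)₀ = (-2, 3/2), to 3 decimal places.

3.500

∂f₂/∂s = -t + 5.
At (-2, 3/2) this is 3.500.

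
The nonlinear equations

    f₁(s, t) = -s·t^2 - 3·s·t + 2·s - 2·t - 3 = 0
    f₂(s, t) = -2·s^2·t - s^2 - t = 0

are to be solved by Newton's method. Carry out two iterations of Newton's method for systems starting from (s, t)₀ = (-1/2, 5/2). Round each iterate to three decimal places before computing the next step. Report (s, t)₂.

At (-1/2, 5/2): F = (-2.125, -4.000).
Jacobian J = [[-t^2 - 3·t + 2, -2·s·t - 3·s - 2], [-4·s·t - 2·s, -2·s^2 - 1]].
At the point, J = [[-11.750, 2.000], [6.000, -1.500]] (det J = 5.625).
Solving J·Δ = −F gives Δ = (-1.989, -10.622).
Then the next iterate is (s, t)₁ = (-2.489, -8.122).
Round to (-2.489, -8.122) and repeat: F = (111.81060, 102.56042), J = [[-39.60088, -34.96432], [-75.88463, -13.39024]].
Δ = (0.984, 2.083), so (s, t)₂ = (-1.505, -6.039).

(-1.505, -6.039)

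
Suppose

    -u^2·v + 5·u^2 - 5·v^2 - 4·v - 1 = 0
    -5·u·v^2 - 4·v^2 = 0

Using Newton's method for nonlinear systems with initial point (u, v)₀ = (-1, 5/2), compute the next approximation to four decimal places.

At (-1, 5/2): F = (-39.7500, 6.2500).
Jacobian J = [[-2·u·v + 10·u, -u^2 - 10·v - 4], [-5·v^2, -10·u·v - 8·v]].
At the point, J = [[-5.0000, -30.0000], [-31.2500, 5.0000]] (det J = -962.5000).
Solving J·Δ = −F gives Δ = (-0.0117, -1.3231).
Then the next iterate is (u, v)₁ = (-1.0117, 1.1769).

(-1.0117, 1.1769)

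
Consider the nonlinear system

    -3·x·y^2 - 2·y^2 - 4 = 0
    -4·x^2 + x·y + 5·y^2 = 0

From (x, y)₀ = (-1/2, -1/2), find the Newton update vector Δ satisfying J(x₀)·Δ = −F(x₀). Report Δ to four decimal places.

(-9.4474, -5.9211)

At (-1/2, -1/2): F = (-4.1250, 0.5000).
Jacobian J = [[-3·y^2, -6·x·y - 4·y], [-8·x + y, x + 10·y]].
At the point, J = [[-0.7500, 0.5000], [3.5000, -5.5000]] (det J = 2.3750).
Solving J·Δ = −F gives Δ = (-9.4474, -5.9211).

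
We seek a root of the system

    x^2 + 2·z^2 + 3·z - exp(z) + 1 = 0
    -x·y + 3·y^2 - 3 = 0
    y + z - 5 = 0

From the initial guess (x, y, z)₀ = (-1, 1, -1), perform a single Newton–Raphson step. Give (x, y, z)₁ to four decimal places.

At (-1, 1, -1): F = (0.632121, 1.0000, -5.0000).
Jacobian J = [[2·x, 0, 4·z - exp(z) + 3], [-y, -x + 6·y, 0], [0, 1, 1]].
At the point, J = [[-2.0000, 0.0000, -1.367879], [-1.0000, 7.0000, 0.0000], [0.0000, 1.0000, 1.0000]] (det J = -12.632121).
Solving J·Δ = −F gives Δ = (-3.5480, -0.6497, 5.6497).
Then the next iterate is (x, y, z)₁ = (-4.5480, 0.3503, 4.6497).

(-4.5480, 0.3503, 4.6497)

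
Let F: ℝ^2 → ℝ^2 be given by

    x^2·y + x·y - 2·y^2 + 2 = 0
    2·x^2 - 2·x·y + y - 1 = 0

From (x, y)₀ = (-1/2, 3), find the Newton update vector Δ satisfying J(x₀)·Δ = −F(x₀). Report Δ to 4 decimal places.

At (-1/2, 3): F = (-16.7500, 5.5000).
Jacobian J = [[2·x·y + y, x^2 + x - 4·y], [4·x - 2·y, -2·x + 1]].
At the point, J = [[0.0000, -12.2500], [-8.0000, 2.0000]] (det J = -98.0000).
Solving J·Δ = −F gives Δ = (0.3457, -1.3673).

(0.3457, -1.3673)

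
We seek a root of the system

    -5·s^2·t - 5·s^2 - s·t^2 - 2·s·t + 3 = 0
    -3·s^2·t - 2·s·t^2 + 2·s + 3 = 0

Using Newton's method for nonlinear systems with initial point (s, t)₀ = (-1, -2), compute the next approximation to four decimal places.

(0.0625, -2.3750)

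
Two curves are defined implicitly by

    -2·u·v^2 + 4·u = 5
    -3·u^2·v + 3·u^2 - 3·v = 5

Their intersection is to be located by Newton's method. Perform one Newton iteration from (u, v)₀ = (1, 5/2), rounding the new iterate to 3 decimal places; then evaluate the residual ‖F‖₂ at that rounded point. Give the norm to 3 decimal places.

28.460

At (1, 5/2): F = (-13.500, -17.000).
Jacobian J = [[-2·v^2 + 4, -4·u·v], [-6·u·v + 6·u, -3·u^2 - 3]].
At the point, J = [[-8.500, -10.000], [-9.000, -6.000]] (det J = -39.000).
Solving J·Δ = −F gives Δ = (-2.282, 0.590).
Then the next iterate is (u, v)₁ = (-1.282, 3.090).
Re-evaluating at (-1.282, 3.090): F = (14.35333, -24.57490), so ‖F‖₂ = 28.460.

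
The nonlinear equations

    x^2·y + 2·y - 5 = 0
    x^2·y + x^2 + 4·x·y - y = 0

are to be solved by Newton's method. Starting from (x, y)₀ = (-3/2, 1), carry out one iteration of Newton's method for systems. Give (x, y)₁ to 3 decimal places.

At (-3/2, 1): F = (-0.750, -2.500).
Jacobian J = [[2·x·y, x^2 + 2], [2·x·y + 2·x + 4·y, x^2 + 4·x - 1]].
At the point, J = [[-3.000, 4.250], [-2.000, -4.750]] (det J = 22.750).
Solving J·Δ = −F gives Δ = (-0.624, -0.264).
Then the next iterate is (x, y)₁ = (-2.124, 0.736).

(-2.124, 0.736)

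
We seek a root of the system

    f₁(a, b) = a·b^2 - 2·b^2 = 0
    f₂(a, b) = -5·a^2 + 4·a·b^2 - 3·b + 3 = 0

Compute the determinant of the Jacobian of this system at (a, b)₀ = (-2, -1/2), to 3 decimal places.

J = [[b^2, 2·a·b - 4·b], [-10·a + 4·b^2, 8·a·b - 3]].
At the point, J = [[0.250, 4.000], [21.000, 5.000]].
det J = -82.750.

-82.750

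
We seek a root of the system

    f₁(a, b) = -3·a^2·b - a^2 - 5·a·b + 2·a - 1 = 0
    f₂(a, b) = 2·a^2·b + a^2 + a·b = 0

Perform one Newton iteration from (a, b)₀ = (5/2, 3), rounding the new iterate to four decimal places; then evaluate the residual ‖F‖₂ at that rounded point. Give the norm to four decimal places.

At (5/2, 3): F = (-96.0000, 51.2500).
Jacobian J = [[-6·a·b - 2·a - 5·b + 2, -3·a^2 - 5·a], [4·a·b + 2·a + b, 2·a^2 + a]].
At the point, J = [[-63.0000, -31.2500], [38.0000, 15.0000]] (det J = 242.5000).
Solving J·Δ = −F gives Δ = (-0.6662, -1.7289).
Then the next iterate is (a, b)₁ = (1.8338, 1.2711).
Re-evaluating at (1.8338, 1.2711): F = (-25.173389, 14.242733), so ‖F‖₂ = 28.9233.

28.9233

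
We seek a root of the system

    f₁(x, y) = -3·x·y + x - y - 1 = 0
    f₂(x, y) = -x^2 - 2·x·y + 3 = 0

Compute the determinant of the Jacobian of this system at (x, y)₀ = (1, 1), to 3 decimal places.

-12.000

J = [[-3·y + 1, -3·x - 1], [-2·x - 2·y, -2·x]].
At the point, J = [[-2.000, -4.000], [-4.000, -2.000]].
det J = -12.000.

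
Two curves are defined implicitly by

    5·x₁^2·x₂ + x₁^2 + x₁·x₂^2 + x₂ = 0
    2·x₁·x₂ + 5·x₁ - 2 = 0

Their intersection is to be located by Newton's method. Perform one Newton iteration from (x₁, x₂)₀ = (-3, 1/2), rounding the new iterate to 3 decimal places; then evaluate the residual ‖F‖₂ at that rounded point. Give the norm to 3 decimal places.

At (-3, 1/2): F = (31.250, -20.000).
Jacobian J = [[10·x₁·x₂ + 2·x₁ + x₂^2, 5·x₁^2 + 2·x₁·x₂ + 1], [2·x₂ + 5, 2·x₁]].
At the point, J = [[-20.750, 43.000], [6.000, -6.000]] (det J = -133.500).
Solving J·Δ = −F gives Δ = (5.037, 1.704).
Then the next iterate is (x₁, x₂)₁ = (2.037, 2.204).
Re-evaluating at (2.037, 2.204): F = (61.97438, 17.16410), so ‖F‖₂ = 64.307.

64.307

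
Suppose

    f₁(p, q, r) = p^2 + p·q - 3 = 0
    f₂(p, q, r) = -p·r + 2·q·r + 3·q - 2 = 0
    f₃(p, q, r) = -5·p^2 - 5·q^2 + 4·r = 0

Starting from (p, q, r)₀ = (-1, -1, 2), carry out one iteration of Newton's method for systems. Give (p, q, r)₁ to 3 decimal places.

At (-1, -1, 2): F = (-1.000, -7.000, -2.000).
Jacobian J = [[2·p + q, p, 0], [-r, 2·r + 3, -p + 2·q], [-10·p, -10·q, 4]].
At the point, J = [[-3.000, -1.000, 0.000], [-2.000, 7.000, -1.000], [10.000, 10.000, 4.000]] (det J = -112.000).
Solving J·Δ = −F gives Δ = (-0.607, 0.821, -0.036).
Then the next iterate is (p, q, r)₁ = (-1.607, -0.179, 1.964).

(-1.607, -0.179, 1.964)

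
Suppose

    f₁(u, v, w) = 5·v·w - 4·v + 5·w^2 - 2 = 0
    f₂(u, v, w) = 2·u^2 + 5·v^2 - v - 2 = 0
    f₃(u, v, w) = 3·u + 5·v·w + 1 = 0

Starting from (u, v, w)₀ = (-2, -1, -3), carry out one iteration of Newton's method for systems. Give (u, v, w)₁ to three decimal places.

At (-2, -1, -3): F = (62.000, 12.000, 10.000).
Jacobian J = [[0, 5·w - 4, 5·v + 10·w], [4·u, 10·v - 1, 0], [3, 5·w, 5·v]].
At the point, J = [[0.000, -19.000, -35.000], [-8.000, -11.000, 0.000], [3.000, -15.000, -5.000]] (det J = -4595.000).
Solving J·Δ = −F gives Δ = (1.027, 0.344, 1.585).
Then the next iterate is (u, v, w)₁ = (-0.973, -0.656, -1.415).

(-0.973, -0.656, -1.415)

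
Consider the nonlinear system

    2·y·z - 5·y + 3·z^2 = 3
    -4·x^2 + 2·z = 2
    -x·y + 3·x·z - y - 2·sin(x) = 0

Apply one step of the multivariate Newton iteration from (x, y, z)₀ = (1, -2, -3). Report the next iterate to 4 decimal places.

At (1, -2, -3): F = (46.0000, -12.0000, -6.682942).
Jacobian J = [[0, 2·z - 5, 2·y + 6·z], [-8·x, 0, 2], [-y + 3·z - 2·cos(x), -x - 1, 3·x]].
At the point, J = [[0.0000, -11.0000, -22.0000], [-8.0000, 0.0000, 2.0000], [-8.080605, -2.0000, 3.0000]] (det J = -438.226699).
Solving J·Δ = −F gives Δ = (-1.3531, 3.0068, 0.5875).
Then the next iterate is (x, y, z)₁ = (-0.3531, 1.0068, -2.4125).

(-0.3531, 1.0068, -2.4125)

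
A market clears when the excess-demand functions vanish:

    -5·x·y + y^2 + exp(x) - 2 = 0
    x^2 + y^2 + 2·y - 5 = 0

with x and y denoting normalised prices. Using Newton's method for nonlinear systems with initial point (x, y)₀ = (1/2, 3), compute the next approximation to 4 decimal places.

At (1/2, 3): F = (1.148721, 10.2500).
Jacobian J = [[-5·y + exp(x), -5·x + 2·y], [2·x, 2·y + 2]].
At the point, J = [[-13.351279, 3.5000], [1.0000, 8.0000]] (det J = -110.310230).
Solving J·Δ = −F gives Δ = (-0.2419, -1.2510).
Then the next iterate is (x, y)₁ = (0.2581, 1.7490).

(0.2581, 1.7490)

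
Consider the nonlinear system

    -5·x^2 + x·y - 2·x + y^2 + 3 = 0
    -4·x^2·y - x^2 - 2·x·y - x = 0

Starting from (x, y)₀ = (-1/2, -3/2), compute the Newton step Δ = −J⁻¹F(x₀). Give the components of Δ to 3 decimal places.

(0.083, 1.679)

At (-1/2, -3/2): F = (5.750, 0.250).
Jacobian J = [[-10·x + y - 2, x + 2·y], [-8·x·y - 2·x - 2·y - 1, -4·x^2 - 2·x]].
At the point, J = [[1.500, -3.500], [-3.000, 0.000]] (det J = -10.500).
Solving J·Δ = −F gives Δ = (0.083, 1.679).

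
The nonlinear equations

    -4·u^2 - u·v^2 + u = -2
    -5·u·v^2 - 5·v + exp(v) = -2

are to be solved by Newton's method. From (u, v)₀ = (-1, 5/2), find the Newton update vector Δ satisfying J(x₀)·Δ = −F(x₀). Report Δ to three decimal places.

(0.245, -0.785)

At (-1, 5/2): F = (3.250, 32.93249).
Jacobian J = [[-8·u - v^2 + 1, -2·u·v], [-5·v^2, -10·u·v + exp(v) - 5]].
At the point, J = [[2.750, 5.000], [-31.250, 32.18249]] (det J = 244.75186).
Solving J·Δ = −F gives Δ = (0.245, -0.785).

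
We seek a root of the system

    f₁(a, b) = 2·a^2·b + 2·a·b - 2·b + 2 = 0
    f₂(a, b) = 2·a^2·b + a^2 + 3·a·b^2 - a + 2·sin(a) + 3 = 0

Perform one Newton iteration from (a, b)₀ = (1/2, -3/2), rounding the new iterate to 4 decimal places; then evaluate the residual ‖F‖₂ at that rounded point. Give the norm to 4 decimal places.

At (1/2, -3/2): F = (2.7500, 6.333851).
Jacobian J = [[4·a·b + 2·b, 2·a^2 + 2·a - 2], [4·a·b + 2·a + 3·b^2 + 2·cos(a) - 1, 2·a^2 + 6·a·b]].
At the point, J = [[-6.0000, -0.5000], [5.505165, -4.0000]] (det J = 26.752583).
Solving J·Δ = −F gives Δ = (0.2928, 1.9864).
Then the next iterate is (a, b)₁ = (0.7928, 0.4864).
Re-evaluating at (0.7928, 0.4864): F = (2.409872, 5.434504), so ‖F‖₂ = 5.9449.

5.9449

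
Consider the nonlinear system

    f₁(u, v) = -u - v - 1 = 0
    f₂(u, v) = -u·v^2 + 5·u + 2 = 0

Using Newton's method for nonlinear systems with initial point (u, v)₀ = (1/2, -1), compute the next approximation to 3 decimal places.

At (1/2, -1): F = (-0.500, 4.000).
Jacobian J = [[-1, -1], [-v^2 + 5, -2·u·v]].
At the point, J = [[-1.000, -1.000], [4.000, 1.000]] (det J = 3.000).
Solving J·Δ = −F gives Δ = (-1.167, 0.667).
Then the next iterate is (u, v)₁ = (-0.667, -0.333).

(-0.667, -0.333)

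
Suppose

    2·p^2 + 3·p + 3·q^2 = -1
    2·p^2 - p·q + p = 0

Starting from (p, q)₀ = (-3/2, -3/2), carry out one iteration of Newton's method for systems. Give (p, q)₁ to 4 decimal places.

(-0.9896, -0.8090)

At (-3/2, -3/2): F = (7.7500, 0.7500).
Jacobian J = [[4·p + 3, 6·q], [4·p - q + 1, -p]].
At the point, J = [[-3.0000, -9.0000], [-3.5000, 1.5000]] (det J = -36.0000).
Solving J·Δ = −F gives Δ = (0.5104, 0.6910).
Then the next iterate is (p, q)₁ = (-0.9896, -0.8090).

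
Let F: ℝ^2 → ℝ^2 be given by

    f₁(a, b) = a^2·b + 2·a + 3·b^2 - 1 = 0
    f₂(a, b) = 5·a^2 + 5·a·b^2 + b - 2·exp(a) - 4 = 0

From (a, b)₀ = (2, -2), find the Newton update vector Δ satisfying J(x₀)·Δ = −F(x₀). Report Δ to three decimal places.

(-0.094, 0.945)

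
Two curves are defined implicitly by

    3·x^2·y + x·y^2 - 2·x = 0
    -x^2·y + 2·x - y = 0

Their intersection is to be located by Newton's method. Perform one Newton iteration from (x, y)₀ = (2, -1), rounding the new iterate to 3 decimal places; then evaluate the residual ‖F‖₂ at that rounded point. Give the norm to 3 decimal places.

At (2, -1): F = (-14.000, 9.000).
Jacobian J = [[6·x·y + y^2 - 2, 3·x^2 + 2·x·y], [-2·x·y + 2, -x^2 - 1]].
At the point, J = [[-13.000, 8.000], [6.000, -5.000]] (det J = 17.000).
Solving J·Δ = −F gives Δ = (0.118, 1.941).
Then the next iterate is (x, y)₁ = (2.118, 0.941).
Re-evaluating at (2.118, 0.941): F = (10.30321, -0.92625), so ‖F‖₂ = 10.345.

10.345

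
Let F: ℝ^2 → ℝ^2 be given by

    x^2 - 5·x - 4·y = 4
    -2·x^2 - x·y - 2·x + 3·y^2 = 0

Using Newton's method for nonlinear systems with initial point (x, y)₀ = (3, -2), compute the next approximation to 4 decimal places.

At (3, -2): F = (-2.0000, -6.0000).
Jacobian J = [[2·x - 5, -4], [-4·x - y - 2, -x + 6·y]].
At the point, J = [[1.0000, -4.0000], [-12.0000, -15.0000]] (det J = -63.0000).
Solving J·Δ = −F gives Δ = (0.0952, -0.4762).
Then the next iterate is (x, y)₁ = (3.0952, -2.4762).

(3.0952, -2.4762)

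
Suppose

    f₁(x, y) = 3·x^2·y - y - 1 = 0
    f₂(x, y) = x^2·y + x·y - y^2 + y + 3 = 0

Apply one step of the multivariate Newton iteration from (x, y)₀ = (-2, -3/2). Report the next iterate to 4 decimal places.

(-0.9103, -1.6923)

At (-2, -3/2): F = (-17.5000, -3.7500).
Jacobian J = [[6·x·y, 3·x^2 - 1], [2·x·y + y, x^2 + x - 2·y + 1]].
At the point, J = [[18.0000, 11.0000], [4.5000, 6.0000]] (det J = 58.5000).
Solving J·Δ = −F gives Δ = (1.0897, -0.1923).
Then the next iterate is (x, y)₁ = (-0.9103, -1.6923).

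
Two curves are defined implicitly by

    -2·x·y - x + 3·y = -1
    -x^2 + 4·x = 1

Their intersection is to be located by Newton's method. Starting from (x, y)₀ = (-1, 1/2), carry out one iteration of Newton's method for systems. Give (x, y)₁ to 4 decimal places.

(0.0000, 0.0000)

At (-1, 1/2): F = (4.5000, -6.0000).
Jacobian J = [[-2·y - 1, -2·x + 3], [-2·x + 4, 0]].
At the point, J = [[-2.0000, 5.0000], [6.0000, 0.0000]] (det J = -30.0000).
Solving J·Δ = −F gives Δ = (1.0000, -0.5000).
Then the next iterate is (x, y)₁ = (0.0000, 0.0000).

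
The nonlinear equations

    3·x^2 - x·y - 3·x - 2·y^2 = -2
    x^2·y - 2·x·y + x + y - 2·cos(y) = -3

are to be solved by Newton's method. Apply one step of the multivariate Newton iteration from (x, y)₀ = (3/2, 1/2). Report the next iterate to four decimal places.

(0.3511, -0.4483)

At (3/2, 1/2): F = (3.0000, 2.869835).
Jacobian J = [[6·x - y - 3, -x - 4·y], [2·x·y - 2·y + 1, x^2 - 2·x + 2·sin(y) + 1]].
At the point, J = [[5.5000, -3.5000], [1.5000, 1.208851]] (det J = 11.898681).
Solving J·Δ = −F gives Δ = (-1.1489, -0.9483).
Then the next iterate is (x, y)₁ = (0.3511, -0.4483).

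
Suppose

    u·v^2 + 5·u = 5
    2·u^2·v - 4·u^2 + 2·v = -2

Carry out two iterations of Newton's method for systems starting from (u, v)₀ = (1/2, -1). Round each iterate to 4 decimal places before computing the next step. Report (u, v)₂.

(1.0498, 0.6843)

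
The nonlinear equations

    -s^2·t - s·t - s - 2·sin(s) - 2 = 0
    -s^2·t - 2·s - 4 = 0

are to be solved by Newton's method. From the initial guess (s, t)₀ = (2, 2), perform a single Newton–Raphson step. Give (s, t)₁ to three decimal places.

(0.721, 1.198)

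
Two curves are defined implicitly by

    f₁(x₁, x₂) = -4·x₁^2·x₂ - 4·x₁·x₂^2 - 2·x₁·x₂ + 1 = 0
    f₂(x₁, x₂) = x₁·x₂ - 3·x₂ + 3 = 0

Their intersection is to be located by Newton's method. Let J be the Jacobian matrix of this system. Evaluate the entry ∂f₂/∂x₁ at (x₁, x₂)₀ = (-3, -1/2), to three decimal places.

∂f₂/∂x₁ = x₂.
At (-3, -1/2) this is -0.500.

-0.500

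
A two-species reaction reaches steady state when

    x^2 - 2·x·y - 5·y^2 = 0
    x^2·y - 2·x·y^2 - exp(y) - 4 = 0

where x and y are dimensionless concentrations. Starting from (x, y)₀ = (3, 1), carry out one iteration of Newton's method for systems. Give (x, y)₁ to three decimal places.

(4.168, 1.167)

At (3, 1): F = (-2.000, -3.71828).
Jacobian J = [[2·x - 2·y, -2·x - 10·y], [2·x·y - 2·y^2, x^2 - 4·x·y - exp(y)]].
At the point, J = [[4.000, -16.000], [4.000, -5.71828]] (det J = 41.12687).
Solving J·Δ = −F gives Δ = (1.168, 0.167).
Then the next iterate is (x, y)₁ = (4.168, 1.167).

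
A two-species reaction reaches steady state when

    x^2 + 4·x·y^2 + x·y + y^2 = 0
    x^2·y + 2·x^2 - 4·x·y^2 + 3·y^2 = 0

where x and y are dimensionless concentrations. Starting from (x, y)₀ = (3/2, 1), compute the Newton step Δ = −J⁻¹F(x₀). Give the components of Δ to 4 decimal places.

(-0.9157, -0.2209)

At (3/2, 1): F = (10.7500, 3.7500).
Jacobian J = [[2·x + 4·y^2 + y, 8·x·y + x + 2·y], [2·x·y + 4·x - 4·y^2, x^2 - 8·x·y + 6·y]].
At the point, J = [[8.0000, 15.5000], [5.0000, -3.7500]] (det J = -107.5000).
Solving J·Δ = −F gives Δ = (-0.9157, -0.2209).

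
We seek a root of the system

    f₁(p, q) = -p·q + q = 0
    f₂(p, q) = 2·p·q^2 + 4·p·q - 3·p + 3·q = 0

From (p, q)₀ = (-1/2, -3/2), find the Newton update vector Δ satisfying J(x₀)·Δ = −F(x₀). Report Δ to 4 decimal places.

At (-1/2, -3/2): F = (-2.2500, -2.2500).
Jacobian J = [[-q, -p + 1], [2·q^2 + 4·q - 3, 4·p·q + 4·p + 3]].
At the point, J = [[1.5000, 1.5000], [-4.5000, 4.0000]] (det J = 12.7500).
Solving J·Δ = −F gives Δ = (0.4412, 1.0588).

(0.4412, 1.0588)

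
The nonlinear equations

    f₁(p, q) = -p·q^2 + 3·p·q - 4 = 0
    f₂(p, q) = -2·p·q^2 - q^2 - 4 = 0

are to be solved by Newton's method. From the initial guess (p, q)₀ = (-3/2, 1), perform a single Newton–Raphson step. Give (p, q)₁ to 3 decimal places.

(4.700, 4.600)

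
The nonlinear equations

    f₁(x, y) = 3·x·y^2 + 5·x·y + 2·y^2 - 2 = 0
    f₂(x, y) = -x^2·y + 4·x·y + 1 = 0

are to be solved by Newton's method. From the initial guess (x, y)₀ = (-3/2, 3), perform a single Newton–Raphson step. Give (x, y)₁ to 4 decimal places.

(-0.3363, 3.0833)

At (-3/2, 3): F = (-47.0000, -23.7500).
Jacobian J = [[3·y^2 + 5·y, 6·x·y + 5·x + 4·y], [-2·x·y + 4·y, -x^2 + 4·x]].
At the point, J = [[42.0000, -22.5000], [21.0000, -8.2500]] (det J = 126.0000).
Solving J·Δ = −F gives Δ = (1.1637, 0.0833).
Then the next iterate is (x, y)₁ = (-0.3363, 3.0833).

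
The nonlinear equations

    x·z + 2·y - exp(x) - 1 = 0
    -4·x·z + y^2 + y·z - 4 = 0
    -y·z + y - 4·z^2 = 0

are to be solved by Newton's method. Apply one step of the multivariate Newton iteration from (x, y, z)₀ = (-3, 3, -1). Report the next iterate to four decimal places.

(0.5786, 1.3146, -0.7258)

At (-3, 3, -1): F = (7.950213, -10.0000, 2.0000).
Jacobian J = [[z - exp(x), 2, x], [-4·z, 2·y + z, -4·x + y], [0, -z + 1, -y - 8·z]].
At the point, J = [[-1.049787, 2.0000, -3.0000], [4.0000, 5.0000, 15.0000], [0.0000, 2.0000, 5.0000]] (det J = -58.751065).
Solving J·Δ = −F gives Δ = (3.5786, -1.6854, 0.2742).
Then the next iterate is (x, y, z)₁ = (0.5786, 1.3146, -0.7258).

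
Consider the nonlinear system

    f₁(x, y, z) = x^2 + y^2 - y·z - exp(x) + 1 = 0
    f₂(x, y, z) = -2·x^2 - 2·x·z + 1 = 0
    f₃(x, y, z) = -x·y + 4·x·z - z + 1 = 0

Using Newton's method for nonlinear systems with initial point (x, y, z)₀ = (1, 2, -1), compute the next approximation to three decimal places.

At (1, 2, -1): F = (5.28172, 1.000, -4.000).
Jacobian J = [[2·x - exp(x), 2·y - z, -y], [-4·x - 2·z, 0, -2·x], [-y + 4·z, -x, 4·x - 1]].
At the point, J = [[-0.71828, 5.000, -2.000], [-2.000, 0.000, -2.000], [-6.000, -1.000, 3.000]] (det J = 87.43656).
Solving J·Δ = −F gives Δ = (-0.188, -0.808, 0.688).
Then the next iterate is (x, y, z)₁ = (0.812, 1.192, -0.312).

(0.812, 1.192, -0.312)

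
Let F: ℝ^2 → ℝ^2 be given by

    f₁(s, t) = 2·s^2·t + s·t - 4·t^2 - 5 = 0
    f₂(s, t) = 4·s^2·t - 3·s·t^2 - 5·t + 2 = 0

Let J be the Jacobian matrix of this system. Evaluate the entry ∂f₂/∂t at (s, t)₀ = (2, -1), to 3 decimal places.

∂f₂/∂t = 4·s^2 - 6·s·t - 5.
At (2, -1) this is 23.000.

23.000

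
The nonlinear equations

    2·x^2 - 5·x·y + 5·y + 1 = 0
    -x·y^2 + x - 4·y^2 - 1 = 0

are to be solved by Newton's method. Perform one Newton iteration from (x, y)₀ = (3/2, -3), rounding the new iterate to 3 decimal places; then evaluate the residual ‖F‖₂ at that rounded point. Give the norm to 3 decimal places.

At (3/2, -3): F = (13.000, -49.000).
Jacobian J = [[4·x - 5·y, -5·x + 5], [-y^2 + 1, -2·x·y - 8·y]].
At the point, J = [[21.000, -2.500], [-8.000, 33.000]] (det J = 673.000).
Solving J·Δ = −F gives Δ = (-0.455, 1.374).
Then the next iterate is (x, y)₁ = (1.045, -1.626).
Re-evaluating at (1.045, -1.626): F = (3.54990, -13.29335), so ‖F‖₂ = 13.759.

13.759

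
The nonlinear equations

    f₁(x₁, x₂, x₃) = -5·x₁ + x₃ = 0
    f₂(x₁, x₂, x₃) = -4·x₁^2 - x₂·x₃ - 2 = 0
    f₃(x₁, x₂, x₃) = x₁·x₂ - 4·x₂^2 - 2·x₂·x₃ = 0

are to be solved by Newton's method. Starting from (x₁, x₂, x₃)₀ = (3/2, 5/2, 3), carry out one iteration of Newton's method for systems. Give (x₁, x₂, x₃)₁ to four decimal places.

(0.4627, 1.0547, 2.3135)

At (3/2, 5/2, 3): F = (-4.5000, -18.5000, -36.2500).
Jacobian J = [[-5, 0, 1], [-8·x₁, -x₃, -x₂], [x₂, x₁ - 8·x₂ - 2·x₃, -2·x₂]].
At the point, J = [[-5.0000, 0.0000, 1.0000], [-12.0000, -3.0000, -2.5000], [2.5000, -24.5000, -5.0000]] (det J = 532.7500).
Solving J·Δ = −F gives Δ = (-1.0373, -1.4453, -0.6865).
Then the next iterate is (x₁, x₂, x₃)₁ = (0.4627, 1.0547, 2.3135).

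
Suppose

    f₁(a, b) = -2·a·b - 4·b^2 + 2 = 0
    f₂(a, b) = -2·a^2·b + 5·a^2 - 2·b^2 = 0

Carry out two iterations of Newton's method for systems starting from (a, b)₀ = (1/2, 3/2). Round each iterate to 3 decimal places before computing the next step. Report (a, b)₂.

(0.440, 0.639)

At (1/2, 3/2): F = (-8.500, -4.000).
Jacobian J = [[-2·b, -2·a - 8·b], [-4·a·b + 10·a, -2·a^2 - 4·b]].
At the point, J = [[-3.000, -13.000], [2.000, -6.500]] (det J = 45.500).
Solving J·Δ = −F gives Δ = (-0.071, -0.637).
Then the next iterate is (a, b)₁ = (0.429, 0.863).
Round to (0.429, 0.863) and repeat: F = (-1.71953, -0.88699), J = [[-1.726, -7.762], [2.80909, -3.82008]].
Δ = (0.011, -0.224), so (a, b)₂ = (0.440, 0.639).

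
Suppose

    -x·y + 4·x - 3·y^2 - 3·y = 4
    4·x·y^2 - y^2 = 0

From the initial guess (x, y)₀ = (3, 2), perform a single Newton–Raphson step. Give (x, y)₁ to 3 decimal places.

At (3, 2): F = (-16.000, 44.000).
Jacobian J = [[-y + 4, -x - 6·y - 3], [4·y^2, 8·x·y - 2·y]].
At the point, J = [[2.000, -18.000], [16.000, 44.000]] (det J = 376.000).
Solving J·Δ = −F gives Δ = (-0.234, -0.915).
Then the next iterate is (x, y)₁ = (2.766, 1.085).

(2.766, 1.085)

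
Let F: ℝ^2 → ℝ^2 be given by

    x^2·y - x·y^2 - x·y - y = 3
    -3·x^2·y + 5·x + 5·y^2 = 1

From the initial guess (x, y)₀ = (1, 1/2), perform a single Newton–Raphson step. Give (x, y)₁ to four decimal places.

At (1, 1/2): F = (-3.7500, 3.7500).
Jacobian J = [[2·x·y - y^2 - y, x^2 - 2·x·y - x - 1], [-6·x·y + 5, -3·x^2 + 10·y]].
At the point, J = [[0.2500, -2.0000], [2.0000, 2.0000]] (det J = 4.5000).
Solving J·Δ = −F gives Δ = (0.0000, -1.8750).
Then the next iterate is (x, y)₁ = (1.0000, -1.3750).

(1.0000, -1.3750)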